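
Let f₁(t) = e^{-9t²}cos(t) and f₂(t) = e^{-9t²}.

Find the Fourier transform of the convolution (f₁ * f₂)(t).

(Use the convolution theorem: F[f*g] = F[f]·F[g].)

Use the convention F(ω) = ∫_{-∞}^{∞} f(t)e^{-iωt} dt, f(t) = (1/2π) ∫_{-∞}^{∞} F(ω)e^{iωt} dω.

F[f₁*f₂](ω) = \frac{\pi \left(e^{\frac{\omega}{9}} + 1\right) e^{- \frac{\omega^{2}}{18} - \frac{\omega}{18} - \frac{1}{36}}}{18}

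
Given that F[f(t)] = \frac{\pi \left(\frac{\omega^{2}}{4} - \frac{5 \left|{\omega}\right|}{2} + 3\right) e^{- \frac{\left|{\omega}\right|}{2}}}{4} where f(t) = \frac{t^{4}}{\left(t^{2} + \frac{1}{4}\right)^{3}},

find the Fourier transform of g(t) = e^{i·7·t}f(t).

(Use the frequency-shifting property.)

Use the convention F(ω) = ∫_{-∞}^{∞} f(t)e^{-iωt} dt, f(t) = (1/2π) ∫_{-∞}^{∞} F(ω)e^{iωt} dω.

F[g](ω) = \frac{\pi \left(\left(\omega - 7\right)^{2} - 10 \left|{\omega - 7}\right| + 12\right) e^{- \frac{\left|{\omega - 7}\right|}{2}}}{16}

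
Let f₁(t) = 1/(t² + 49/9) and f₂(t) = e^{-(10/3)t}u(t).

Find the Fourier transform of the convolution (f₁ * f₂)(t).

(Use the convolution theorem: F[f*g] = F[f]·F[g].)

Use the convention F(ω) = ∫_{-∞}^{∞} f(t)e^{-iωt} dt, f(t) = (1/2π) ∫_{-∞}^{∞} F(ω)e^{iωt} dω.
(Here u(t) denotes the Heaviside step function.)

F[f₁*f₂](ω) = \frac{9 \pi e^{- \frac{7 \left|{\omega}\right|}{3}}}{7 \left(3 i \omega + 10\right)}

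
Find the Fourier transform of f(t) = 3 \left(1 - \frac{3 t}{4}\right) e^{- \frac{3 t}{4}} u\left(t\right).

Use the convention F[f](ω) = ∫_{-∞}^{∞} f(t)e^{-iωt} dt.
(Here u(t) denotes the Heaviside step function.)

F(ω) = \frac{48 i \omega}{- 16 \omega^{2} + 24 i \omega + 9}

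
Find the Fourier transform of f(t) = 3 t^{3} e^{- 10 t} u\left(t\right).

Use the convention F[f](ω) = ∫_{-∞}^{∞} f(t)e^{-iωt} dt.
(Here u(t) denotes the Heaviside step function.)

F(ω) = \frac{18}{\left(i \omega + 10\right)^{4}}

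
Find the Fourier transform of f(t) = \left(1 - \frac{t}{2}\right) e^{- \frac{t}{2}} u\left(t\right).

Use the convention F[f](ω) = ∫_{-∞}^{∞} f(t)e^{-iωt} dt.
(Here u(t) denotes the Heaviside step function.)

F(ω) = \frac{4 i \omega}{- 4 \omega^{2} + 4 i \omega + 1}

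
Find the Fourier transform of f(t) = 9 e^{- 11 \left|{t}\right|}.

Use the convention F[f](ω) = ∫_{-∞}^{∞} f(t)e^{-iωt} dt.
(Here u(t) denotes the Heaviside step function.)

F(ω) = \frac{198}{\omega^{2} + 121}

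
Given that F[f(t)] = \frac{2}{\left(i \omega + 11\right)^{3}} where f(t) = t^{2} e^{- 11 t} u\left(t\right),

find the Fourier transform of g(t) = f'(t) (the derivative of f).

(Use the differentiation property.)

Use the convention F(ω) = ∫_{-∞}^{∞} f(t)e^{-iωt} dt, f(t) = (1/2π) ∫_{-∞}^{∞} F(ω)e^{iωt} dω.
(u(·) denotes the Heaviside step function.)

F[g](ω) = \frac{2 i \omega}{\left(i \omega + 11\right)^{3}}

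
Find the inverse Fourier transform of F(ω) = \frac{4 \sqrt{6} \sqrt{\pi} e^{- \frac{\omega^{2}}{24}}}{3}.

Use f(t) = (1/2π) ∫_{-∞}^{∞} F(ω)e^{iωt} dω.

f(t) = 8 e^{- 6 t^{2}}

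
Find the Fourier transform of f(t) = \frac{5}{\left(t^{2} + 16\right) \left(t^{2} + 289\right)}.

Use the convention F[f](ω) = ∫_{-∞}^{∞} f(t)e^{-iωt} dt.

F(ω) = \frac{5 \pi \left(17 e^{13 \left|{\omega}\right|} - 4\right) e^{- 17 \left|{\omega}\right|}}{18564}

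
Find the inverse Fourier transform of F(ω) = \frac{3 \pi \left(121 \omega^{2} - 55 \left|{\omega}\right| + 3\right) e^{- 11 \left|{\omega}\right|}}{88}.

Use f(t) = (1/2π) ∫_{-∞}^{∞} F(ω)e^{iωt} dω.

f(t) = \frac{3 t^{4}}{\left(t^{2} + 121\right)^{3}}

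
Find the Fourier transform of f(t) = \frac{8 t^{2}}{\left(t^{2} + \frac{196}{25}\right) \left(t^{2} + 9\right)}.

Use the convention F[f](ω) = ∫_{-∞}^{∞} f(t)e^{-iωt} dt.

F(ω) = \frac{600 \pi e^{- 3 \left|{\omega}\right|}}{29} - \frac{560 \pi e^{- \frac{14 \left|{\omega}\right|}{5}}}{29}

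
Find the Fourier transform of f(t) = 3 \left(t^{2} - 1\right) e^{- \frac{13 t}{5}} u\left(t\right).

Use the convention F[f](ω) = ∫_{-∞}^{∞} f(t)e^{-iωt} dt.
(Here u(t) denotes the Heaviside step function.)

F(ω) = \frac{15 \left(250 i \omega - \left(5 i \omega + 13\right)^{3} + 650\right)}{\left(5 i \omega + 13\right)^{4}}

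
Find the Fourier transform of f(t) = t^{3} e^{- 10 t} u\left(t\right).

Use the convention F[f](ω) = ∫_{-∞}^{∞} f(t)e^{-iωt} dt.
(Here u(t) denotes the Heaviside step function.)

F(ω) = \frac{6}{\left(i \omega + 10\right)^{4}}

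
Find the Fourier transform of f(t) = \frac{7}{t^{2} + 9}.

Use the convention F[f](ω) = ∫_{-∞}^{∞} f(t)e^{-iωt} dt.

F(ω) = \frac{7 \pi e^{- 3 \left|{\omega}\right|}}{3}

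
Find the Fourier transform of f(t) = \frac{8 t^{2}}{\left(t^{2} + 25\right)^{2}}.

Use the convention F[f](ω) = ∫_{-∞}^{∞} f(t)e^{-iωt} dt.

F(ω) = \frac{4 \pi \left(1 - 5 \left|{\omega}\right|\right) e^{- 5 \left|{\omega}\right|}}{5}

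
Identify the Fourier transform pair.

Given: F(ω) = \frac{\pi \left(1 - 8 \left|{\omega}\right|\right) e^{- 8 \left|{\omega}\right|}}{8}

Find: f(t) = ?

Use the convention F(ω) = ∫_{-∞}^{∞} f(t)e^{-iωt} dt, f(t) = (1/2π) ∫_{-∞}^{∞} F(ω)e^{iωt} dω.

f(t) = \frac{2 t^{2}}{\left(t^{2} + 64\right)^{2}}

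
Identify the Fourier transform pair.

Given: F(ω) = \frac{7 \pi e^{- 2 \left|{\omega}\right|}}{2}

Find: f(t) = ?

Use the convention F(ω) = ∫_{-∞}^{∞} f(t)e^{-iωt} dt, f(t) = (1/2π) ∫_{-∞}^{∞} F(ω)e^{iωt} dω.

f(t) = \frac{7}{t^{2} + 4}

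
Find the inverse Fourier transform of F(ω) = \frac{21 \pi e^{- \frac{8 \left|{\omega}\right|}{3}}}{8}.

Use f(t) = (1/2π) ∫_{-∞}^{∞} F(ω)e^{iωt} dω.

f(t) = \frac{7}{t^{2} + \frac{64}{9}}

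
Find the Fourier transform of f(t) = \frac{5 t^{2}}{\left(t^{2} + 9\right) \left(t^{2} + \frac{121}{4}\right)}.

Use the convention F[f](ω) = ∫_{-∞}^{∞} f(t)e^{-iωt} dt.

F(ω) = - \frac{12 \pi e^{- 3 \left|{\omega}\right|}}{17} + \frac{22 \pi e^{- \frac{11 \left|{\omega}\right|}{2}}}{17}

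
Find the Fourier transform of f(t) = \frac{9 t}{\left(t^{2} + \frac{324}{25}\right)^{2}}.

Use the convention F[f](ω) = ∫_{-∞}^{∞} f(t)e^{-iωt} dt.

F(ω) = - \frac{5 i \pi \omega e^{- \frac{18 \left|{\omega}\right|}{5}}}{4}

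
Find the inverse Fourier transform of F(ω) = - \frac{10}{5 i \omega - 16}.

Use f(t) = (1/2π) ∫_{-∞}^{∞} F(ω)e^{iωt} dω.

f(t) = 2 e^{\frac{16 t}{5}} u\left(- t\right)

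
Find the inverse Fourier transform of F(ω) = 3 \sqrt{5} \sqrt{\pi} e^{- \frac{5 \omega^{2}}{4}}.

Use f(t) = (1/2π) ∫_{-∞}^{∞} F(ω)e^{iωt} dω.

f(t) = 3 e^{- \frac{t^{2}}{5}}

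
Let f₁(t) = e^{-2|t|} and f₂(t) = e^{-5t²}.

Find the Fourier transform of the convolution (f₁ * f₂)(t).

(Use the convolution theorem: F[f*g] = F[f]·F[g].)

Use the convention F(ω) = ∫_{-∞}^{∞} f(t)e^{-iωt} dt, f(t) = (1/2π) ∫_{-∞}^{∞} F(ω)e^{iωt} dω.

F[f₁*f₂](ω) = \frac{4 \sqrt{5} \sqrt{\pi} e^{- \frac{\omega^{2}}{20}}}{5 \left(\omega^{2} + 4\right)}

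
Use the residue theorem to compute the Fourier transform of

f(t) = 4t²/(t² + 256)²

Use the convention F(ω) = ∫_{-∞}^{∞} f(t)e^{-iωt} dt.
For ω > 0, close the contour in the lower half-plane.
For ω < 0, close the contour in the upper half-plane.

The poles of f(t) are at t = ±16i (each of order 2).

Let g(z) = f(z)e^{-iωz}; for large |z| the factor e^{-iωz} decays in the lower half-plane when ω > 0 and in the upper half-plane when ω < 0.

Case ω > 0 (lower half-plane, clockwise contour ⇒ F(ω) = -2πi·ΣRes):
  Res_{z = - 16 i} g(z) = i \left(\frac{1}{16} - \omega\right) e^{- 16 \omega} (pole of order 2)
  F(ω) = -2πi·ΣRes = \frac{\pi \left(1 - 16 \omega\right) e^{- 16 \omega}}{8}

Case ω < 0 (upper half-plane, counterclockwise contour ⇒ F(ω) = +2πi·ΣRes):
  Res_{z = 16 i} g(z) = i \left(- \omega - \frac{1}{16}\right) e^{16 \omega} (pole of order 2)
  F(ω) = 2πi·ΣRes = \frac{\pi \left(16 \omega + 1\right) e^{16 \omega}}{8}

Both cases combine into a single formula in |ω|:

F(ω) = \frac{\pi \left(1 - 16 \left|{\omega}\right|\right) e^{- 16 \left|{\omega}\right|}}{8}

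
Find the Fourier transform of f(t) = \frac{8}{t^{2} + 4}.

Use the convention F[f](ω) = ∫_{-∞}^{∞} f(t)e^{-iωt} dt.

F(ω) = 4 \pi e^{- 2 \left|{\omega}\right|}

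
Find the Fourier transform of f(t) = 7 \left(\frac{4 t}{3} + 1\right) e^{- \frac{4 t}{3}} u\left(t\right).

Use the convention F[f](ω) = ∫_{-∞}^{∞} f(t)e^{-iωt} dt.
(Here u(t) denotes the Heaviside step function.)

F(ω) = \frac{21 \left(- 3 i \omega - 8\right)}{9 \omega^{2} - 24 i \omega - 16}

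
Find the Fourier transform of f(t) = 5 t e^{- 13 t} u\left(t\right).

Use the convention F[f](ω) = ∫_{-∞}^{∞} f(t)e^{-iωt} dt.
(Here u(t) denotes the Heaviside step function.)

F(ω) = \frac{5}{\left(i \omega + 13\right)^{2}}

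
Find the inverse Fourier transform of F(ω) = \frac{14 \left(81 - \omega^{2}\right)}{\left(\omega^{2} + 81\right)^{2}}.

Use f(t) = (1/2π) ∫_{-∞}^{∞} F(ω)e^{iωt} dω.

f(t) = 7 e^{- 9 \left|{t}\right|} \left|{t}\right|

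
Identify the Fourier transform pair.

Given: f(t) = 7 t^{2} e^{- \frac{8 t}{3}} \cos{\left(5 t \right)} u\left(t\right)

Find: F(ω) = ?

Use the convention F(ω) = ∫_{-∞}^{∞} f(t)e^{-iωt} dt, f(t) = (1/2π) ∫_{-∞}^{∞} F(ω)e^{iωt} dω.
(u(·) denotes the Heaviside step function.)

F(ω) = \frac{378 \left(- 2025 i \omega + \left(3 i \omega + 8\right)^{3} - 5400\right)}{\left(\left(3 i \omega + 8\right)^{2} + 225\right)^{3}}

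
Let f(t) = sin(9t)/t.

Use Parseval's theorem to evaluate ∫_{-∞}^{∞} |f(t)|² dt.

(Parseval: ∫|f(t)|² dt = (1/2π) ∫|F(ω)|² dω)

∫|f(t)|² dt = 9 \pi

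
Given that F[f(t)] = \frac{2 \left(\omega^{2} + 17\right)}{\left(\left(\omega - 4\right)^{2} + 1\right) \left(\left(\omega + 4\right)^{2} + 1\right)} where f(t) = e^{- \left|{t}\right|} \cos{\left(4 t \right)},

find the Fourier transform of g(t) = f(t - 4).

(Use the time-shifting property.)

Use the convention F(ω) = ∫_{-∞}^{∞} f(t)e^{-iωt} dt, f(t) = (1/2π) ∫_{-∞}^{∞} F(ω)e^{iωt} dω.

F[g](ω) = \frac{2 \left(\omega^{2} + 17\right) e^{- 4 i \omega}}{\omega^{4} - 30 \omega^{2} + 289}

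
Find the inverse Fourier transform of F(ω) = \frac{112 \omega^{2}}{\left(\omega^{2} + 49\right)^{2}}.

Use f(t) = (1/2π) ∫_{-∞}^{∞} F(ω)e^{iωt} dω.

f(t) = 4 \left(1 - 7 \left|{t}\right|\right) e^{- 7 \left|{t}\right|}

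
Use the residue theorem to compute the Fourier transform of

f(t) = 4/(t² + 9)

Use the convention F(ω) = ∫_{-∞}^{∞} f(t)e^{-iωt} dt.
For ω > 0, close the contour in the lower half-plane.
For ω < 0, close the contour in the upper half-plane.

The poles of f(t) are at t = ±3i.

Let g(z) = f(z)e^{-iωz}; for large |z| the factor e^{-iωz} decays in the lower half-plane when ω > 0 and in the upper half-plane when ω < 0.

Case ω > 0 (lower half-plane, clockwise contour ⇒ F(ω) = -2πi·ΣRes):
  Res_{z = - 3 i} g(z) = \frac{2 i e^{- 3 \omega}}{3}
  F(ω) = -2πi·ΣRes = \frac{4 \pi e^{- 3 \omega}}{3}

Case ω < 0 (upper half-plane, counterclockwise contour ⇒ F(ω) = +2πi·ΣRes):
  Res_{z = 3 i} g(z) = - \frac{2 i e^{3 \omega}}{3}
  F(ω) = 2πi·ΣRes = \frac{4 \pi e^{3 \omega}}{3}

Both cases combine into a single formula in |ω|:

F(ω) = \frac{4 \pi e^{- 3 \left|{\omega}\right|}}{3}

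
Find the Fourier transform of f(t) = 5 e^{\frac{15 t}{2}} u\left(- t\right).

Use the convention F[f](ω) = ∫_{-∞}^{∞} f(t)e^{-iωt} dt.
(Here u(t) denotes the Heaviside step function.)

F(ω) = - \frac{10}{2 i \omega - 15}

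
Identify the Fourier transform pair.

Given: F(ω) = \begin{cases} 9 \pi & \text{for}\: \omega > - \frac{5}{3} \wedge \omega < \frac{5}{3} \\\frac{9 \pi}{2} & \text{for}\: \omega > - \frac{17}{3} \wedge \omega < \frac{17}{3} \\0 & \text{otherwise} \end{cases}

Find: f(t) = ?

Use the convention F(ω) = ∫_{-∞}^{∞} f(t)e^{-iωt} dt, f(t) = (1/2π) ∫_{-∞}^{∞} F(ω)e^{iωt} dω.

f(t) = \frac{9 \sin{\left(\frac{11 t}{3} \right)} \cos{\left(2 t \right)}}{t}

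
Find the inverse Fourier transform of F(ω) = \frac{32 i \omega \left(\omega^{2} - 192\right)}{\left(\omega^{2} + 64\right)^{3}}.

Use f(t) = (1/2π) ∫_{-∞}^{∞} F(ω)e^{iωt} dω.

f(t) = 8 t e^{- 8 \left|{t}\right|} \left|{t}\right|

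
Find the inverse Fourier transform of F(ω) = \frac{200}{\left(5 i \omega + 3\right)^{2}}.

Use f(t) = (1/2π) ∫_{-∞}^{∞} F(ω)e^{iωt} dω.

f(t) = 8 t e^{- \frac{3 t}{5}} u\left(t\right)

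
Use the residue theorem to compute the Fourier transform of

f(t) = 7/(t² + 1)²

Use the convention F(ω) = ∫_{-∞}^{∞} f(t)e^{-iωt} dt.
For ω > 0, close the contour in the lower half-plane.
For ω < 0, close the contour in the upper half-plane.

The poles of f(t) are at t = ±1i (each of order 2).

Let g(z) = f(z)e^{-iωz}; for large |z| the factor e^{-iωz} decays in the lower half-plane when ω > 0 and in the upper half-plane when ω < 0.

Case ω > 0 (lower half-plane, clockwise contour ⇒ F(ω) = -2πi·ΣRes):
  Res_{z = - i} g(z) = \frac{7 i \left(\omega + 1\right) e^{- \omega}}{4} (pole of order 2)
  F(ω) = -2πi·ΣRes = \frac{7 \pi \left(\omega + 1\right) e^{- \omega}}{2}

Case ω < 0 (upper half-plane, counterclockwise contour ⇒ F(ω) = +2πi·ΣRes):
  Res_{z = i} g(z) = \frac{7 i \left(\omega - 1\right) e^{\omega}}{4} (pole of order 2)
  F(ω) = 2πi·ΣRes = \frac{7 \pi \left(1 - \omega\right) e^{\omega}}{2}

Both cases combine into a single formula in |ω|:

F(ω) = \frac{7 \pi \left(\left|{\omega}\right| + 1\right) e^{- \left|{\omega}\right|}}{2}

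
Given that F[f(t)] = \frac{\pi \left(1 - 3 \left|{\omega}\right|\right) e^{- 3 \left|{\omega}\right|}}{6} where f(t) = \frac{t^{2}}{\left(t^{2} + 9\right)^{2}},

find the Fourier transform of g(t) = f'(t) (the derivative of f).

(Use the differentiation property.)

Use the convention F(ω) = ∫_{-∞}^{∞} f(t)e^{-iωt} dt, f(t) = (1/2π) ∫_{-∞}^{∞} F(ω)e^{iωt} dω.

F[g](ω) = \frac{i \pi \omega \left(1 - 3 \left|{\omega}\right|\right) e^{- 3 \left|{\omega}\right|}}{6}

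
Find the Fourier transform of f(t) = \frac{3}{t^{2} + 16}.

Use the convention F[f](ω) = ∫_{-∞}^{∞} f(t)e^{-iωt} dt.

F(ω) = \frac{3 \pi e^{- 4 \left|{\omega}\right|}}{4}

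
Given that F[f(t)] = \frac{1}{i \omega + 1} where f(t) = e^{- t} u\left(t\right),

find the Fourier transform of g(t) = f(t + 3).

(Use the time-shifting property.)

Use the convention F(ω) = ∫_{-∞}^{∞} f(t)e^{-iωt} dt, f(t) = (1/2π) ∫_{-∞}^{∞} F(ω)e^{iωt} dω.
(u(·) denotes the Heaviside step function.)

F[g](ω) = \frac{e^{3 i \omega}}{i \omega + 1}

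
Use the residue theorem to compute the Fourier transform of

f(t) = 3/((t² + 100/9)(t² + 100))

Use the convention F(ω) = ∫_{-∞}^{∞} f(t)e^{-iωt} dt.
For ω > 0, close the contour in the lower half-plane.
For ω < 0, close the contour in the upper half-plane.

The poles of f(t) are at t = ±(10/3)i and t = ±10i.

Let g(z) = f(z)e^{-iωz}; for large |z| the factor e^{-iωz} decays in the lower half-plane when ω > 0 and in the upper half-plane when ω < 0.

Case ω > 0 (lower half-plane, clockwise contour ⇒ F(ω) = -2πi·ΣRes):
  Res_{z = - \frac{10 i}{3}} g(z) = \frac{81 i e^{- \frac{10 \omega}{3}}}{16000}
  Res_{z = - 10 i} g(z) = - \frac{27 i e^{- 10 \omega}}{16000}
  F(ω) = -2πi·ΣRes = - \frac{27 \pi e^{- 10 \omega}}{8000} + \frac{81 \pi e^{- \frac{10 \omega}{3}}}{8000}

Case ω < 0 (upper half-plane, counterclockwise contour ⇒ F(ω) = +2πi·ΣRes):
  Res_{z = \frac{10 i}{3}} g(z) = - \frac{81 i e^{\frac{10 \omega}{3}}}{16000}
  Res_{z = 10 i} g(z) = \frac{27 i e^{10 \omega}}{16000}
  F(ω) = 2πi·ΣRes = \frac{27 \pi \left(3 e^{\frac{10 \omega}{3}} - e^{10 \omega}\right)}{8000}

Both cases combine into a single formula in |ω|:

F(ω) = - \frac{27 \pi e^{- 10 \left|{\omega}\right|}}{8000} + \frac{81 \pi e^{- \frac{10 \left|{\omega}\right|}{3}}}{8000}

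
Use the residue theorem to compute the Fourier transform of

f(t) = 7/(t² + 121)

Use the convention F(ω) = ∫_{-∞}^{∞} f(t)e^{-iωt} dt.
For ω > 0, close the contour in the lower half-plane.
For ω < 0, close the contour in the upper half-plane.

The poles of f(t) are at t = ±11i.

Let g(z) = f(z)e^{-iωz}; for large |z| the factor e^{-iωz} decays in the lower half-plane when ω > 0 and in the upper half-plane when ω < 0.

Case ω > 0 (lower half-plane, clockwise contour ⇒ F(ω) = -2πi·ΣRes):
  Res_{z = - 11 i} g(z) = \frac{7 i e^{- 11 \omega}}{22}
  F(ω) = -2πi·ΣRes = \frac{7 \pi e^{- 11 \omega}}{11}

Case ω < 0 (upper half-plane, counterclockwise contour ⇒ F(ω) = +2πi·ΣRes):
  Res_{z = 11 i} g(z) = - \frac{7 i e^{11 \omega}}{22}
  F(ω) = 2πi·ΣRes = \frac{7 \pi e^{11 \omega}}{11}

Both cases combine into a single formula in |ω|:

F(ω) = \frac{7 \pi e^{- 11 \left|{\omega}\right|}}{11}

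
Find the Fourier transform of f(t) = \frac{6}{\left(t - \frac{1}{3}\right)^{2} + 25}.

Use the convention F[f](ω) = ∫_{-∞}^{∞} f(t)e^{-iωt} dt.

F(ω) = \frac{6 \pi e^{- \frac{i \omega}{3} - 5 \left|{\omega}\right|}}{5}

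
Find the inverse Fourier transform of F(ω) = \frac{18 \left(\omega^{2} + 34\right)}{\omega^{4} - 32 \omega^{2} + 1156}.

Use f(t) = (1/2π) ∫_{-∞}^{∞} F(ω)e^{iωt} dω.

f(t) = 3 e^{- 3 \left|{t}\right|} \cos{\left(5 \left|{t}\right| \right)}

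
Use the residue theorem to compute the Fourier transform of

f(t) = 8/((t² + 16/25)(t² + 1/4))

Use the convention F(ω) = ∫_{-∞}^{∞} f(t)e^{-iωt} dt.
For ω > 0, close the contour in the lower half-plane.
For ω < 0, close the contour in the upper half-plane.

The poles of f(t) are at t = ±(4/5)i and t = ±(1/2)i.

Let g(z) = f(z)e^{-iωz}; for large |z| the factor e^{-iωz} decays in the lower half-plane when ω > 0 and in the upper half-plane when ω < 0.

Case ω > 0 (lower half-plane, clockwise contour ⇒ F(ω) = -2πi·ΣRes):
  Res_{z = - \frac{4 i}{5}} g(z) = - \frac{500 i e^{- \frac{4 \omega}{5}}}{39}
  Res_{z = - \frac{i}{2}} g(z) = \frac{800 i e^{- \frac{\omega}{2}}}{39}
  F(ω) = -2πi·ΣRes = \frac{1600 \pi e^{- \frac{\omega}{2}}}{39} - \frac{1000 \pi e^{- \frac{4 \omega}{5}}}{39}

Case ω < 0 (upper half-plane, counterclockwise contour ⇒ F(ω) = +2πi·ΣRes):
  Res_{z = \frac{4 i}{5}} g(z) = \frac{500 i e^{\frac{4 \omega}{5}}}{39}
  Res_{z = \frac{i}{2}} g(z) = - \frac{800 i e^{\frac{\omega}{2}}}{39}
  F(ω) = 2πi·ΣRes = \frac{200 \pi \left(- 5 e^{\frac{4 \omega}{5}} + 8 e^{\frac{\omega}{2}}\right)}{39}

Both cases combine into a single formula in |ω|:

F(ω) = \frac{1600 \pi e^{- \frac{\left|{\omega}\right|}{2}}}{39} - \frac{1000 \pi e^{- \frac{4 \left|{\omega}\right|}{5}}}{39}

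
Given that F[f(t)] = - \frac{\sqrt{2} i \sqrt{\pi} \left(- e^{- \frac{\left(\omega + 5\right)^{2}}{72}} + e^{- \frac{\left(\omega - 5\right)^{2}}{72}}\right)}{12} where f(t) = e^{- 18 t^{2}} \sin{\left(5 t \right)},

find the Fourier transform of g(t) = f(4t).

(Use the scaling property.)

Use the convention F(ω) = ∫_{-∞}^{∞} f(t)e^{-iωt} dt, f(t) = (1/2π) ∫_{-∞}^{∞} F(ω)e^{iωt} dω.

F[g](ω) = \frac{\sqrt{2} i \sqrt{\pi} \left(1 - e^{\frac{5 \omega}{72}}\right) e^{- \frac{\omega^{2}}{1152} - \frac{5 \omega}{144} - \frac{25}{72}}}{48}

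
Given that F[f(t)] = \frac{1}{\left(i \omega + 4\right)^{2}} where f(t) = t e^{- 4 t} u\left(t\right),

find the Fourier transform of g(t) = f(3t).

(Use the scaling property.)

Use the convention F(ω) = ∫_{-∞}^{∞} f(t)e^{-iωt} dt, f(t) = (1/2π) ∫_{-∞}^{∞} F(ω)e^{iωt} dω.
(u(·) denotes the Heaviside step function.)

F[g](ω) = \frac{3}{\left(i \omega + 12\right)^{2}}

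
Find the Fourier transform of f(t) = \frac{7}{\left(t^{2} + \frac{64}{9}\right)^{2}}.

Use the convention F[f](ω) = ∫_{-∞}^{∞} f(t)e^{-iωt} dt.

F(ω) = \frac{63 \pi \left(8 \left|{\omega}\right| + 3\right) e^{- \frac{8 \left|{\omega}\right|}{3}}}{1024}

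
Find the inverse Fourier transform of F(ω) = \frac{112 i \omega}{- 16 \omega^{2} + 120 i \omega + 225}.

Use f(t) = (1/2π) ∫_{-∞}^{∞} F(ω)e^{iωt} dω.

f(t) = 7 \left(1 - \frac{15 t}{4}\right) e^{- \frac{15 t}{4}} u\left(t\right)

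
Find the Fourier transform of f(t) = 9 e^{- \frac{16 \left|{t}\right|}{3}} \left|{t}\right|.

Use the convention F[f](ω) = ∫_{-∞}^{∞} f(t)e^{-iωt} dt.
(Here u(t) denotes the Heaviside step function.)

F(ω) = \frac{162 \left(256 - 9 \omega^{2}\right)}{\left(9 \omega^{2} + 256\right)^{2}}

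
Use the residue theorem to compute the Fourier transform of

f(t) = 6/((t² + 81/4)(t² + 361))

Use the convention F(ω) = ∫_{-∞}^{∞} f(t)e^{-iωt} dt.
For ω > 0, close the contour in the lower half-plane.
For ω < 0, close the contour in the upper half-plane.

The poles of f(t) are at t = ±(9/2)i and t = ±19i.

Let g(z) = f(z)e^{-iωz}; for large |z| the factor e^{-iωz} decays in the lower half-plane when ω > 0 and in the upper half-plane when ω < 0.

Case ω > 0 (lower half-plane, clockwise contour ⇒ F(ω) = -2πi·ΣRes):
  Res_{z = - \frac{9 i}{2}} g(z) = \frac{8 i e^{- \frac{9 \omega}{2}}}{4089}
  Res_{z = - 19 i} g(z) = - \frac{12 i e^{- 19 \omega}}{25897}
  F(ω) = -2πi·ΣRes = - \frac{24 \pi e^{- 19 \omega}}{25897} + \frac{16 \pi e^{- \frac{9 \omega}{2}}}{4089}

Case ω < 0 (upper half-plane, counterclockwise contour ⇒ F(ω) = +2πi·ΣRes):
  Res_{z = \frac{9 i}{2}} g(z) = - \frac{8 i e^{\frac{9 \omega}{2}}}{4089}
  Res_{z = 19 i} g(z) = \frac{12 i e^{19 \omega}}{25897}
  F(ω) = 2πi·ΣRes = \frac{8 \pi \left(38 e^{\frac{9 \omega}{2}} - 9 e^{19 \omega}\right)}{77691}

Both cases combine into a single formula in |ω|:

F(ω) = - \frac{24 \pi e^{- 19 \left|{\omega}\right|}}{25897} + \frac{16 \pi e^{- \frac{9 \left|{\omega}\right|}{2}}}{4089}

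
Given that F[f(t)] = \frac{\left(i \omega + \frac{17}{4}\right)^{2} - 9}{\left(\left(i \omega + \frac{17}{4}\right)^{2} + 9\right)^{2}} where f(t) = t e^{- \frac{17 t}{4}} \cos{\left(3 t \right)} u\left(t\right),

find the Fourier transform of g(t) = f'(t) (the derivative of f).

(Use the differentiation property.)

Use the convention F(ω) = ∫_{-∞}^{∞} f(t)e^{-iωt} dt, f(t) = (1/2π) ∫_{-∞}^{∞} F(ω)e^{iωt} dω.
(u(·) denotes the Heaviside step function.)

F[g](ω) = \frac{16 i \omega \left(\left(4 i \omega + 17\right)^{2} - 144\right)}{\left(\left(4 i \omega + 17\right)^{2} + 144\right)^{2}}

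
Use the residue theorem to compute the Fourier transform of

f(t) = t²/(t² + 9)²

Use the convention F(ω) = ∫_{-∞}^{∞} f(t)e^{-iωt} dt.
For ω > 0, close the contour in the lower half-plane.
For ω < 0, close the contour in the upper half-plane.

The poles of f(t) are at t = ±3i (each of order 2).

Let g(z) = f(z)e^{-iωz}; for large |z| the factor e^{-iωz} decays in the lower half-plane when ω > 0 and in the upper half-plane when ω < 0.

Case ω > 0 (lower half-plane, clockwise contour ⇒ F(ω) = -2πi·ΣRes):
  Res_{z = - 3 i} g(z) = \frac{i \left(1 - 3 \omega\right) e^{- 3 \omega}}{12} (pole of order 2)
  F(ω) = -2πi·ΣRes = \frac{\pi \left(1 - 3 \omega\right) e^{- 3 \omega}}{6}

Case ω < 0 (upper half-plane, counterclockwise contour ⇒ F(ω) = +2πi·ΣRes):
  Res_{z = 3 i} g(z) = \frac{i \left(- 3 \omega - 1\right) e^{3 \omega}}{12} (pole of order 2)
  F(ω) = 2πi·ΣRes = \frac{\pi \left(3 \omega + 1\right) e^{3 \omega}}{6}

Both cases combine into a single formula in |ω|:

F(ω) = \frac{\pi \left(1 - 3 \left|{\omega}\right|\right) e^{- 3 \left|{\omega}\right|}}{6}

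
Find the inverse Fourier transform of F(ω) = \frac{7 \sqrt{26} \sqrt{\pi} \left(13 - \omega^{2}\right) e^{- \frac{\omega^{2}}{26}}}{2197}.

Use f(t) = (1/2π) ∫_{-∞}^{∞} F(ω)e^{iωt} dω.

f(t) = 7 t^{2} e^{- \frac{13 t^{2}}{2}}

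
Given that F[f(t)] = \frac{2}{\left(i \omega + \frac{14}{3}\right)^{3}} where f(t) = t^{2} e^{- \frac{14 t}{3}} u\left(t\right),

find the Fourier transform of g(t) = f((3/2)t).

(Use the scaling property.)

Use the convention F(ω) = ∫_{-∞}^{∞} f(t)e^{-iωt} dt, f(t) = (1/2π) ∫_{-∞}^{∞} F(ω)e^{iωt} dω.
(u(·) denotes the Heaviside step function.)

F[g](ω) = \frac{9}{2 \left(i \omega + 7\right)^{3}}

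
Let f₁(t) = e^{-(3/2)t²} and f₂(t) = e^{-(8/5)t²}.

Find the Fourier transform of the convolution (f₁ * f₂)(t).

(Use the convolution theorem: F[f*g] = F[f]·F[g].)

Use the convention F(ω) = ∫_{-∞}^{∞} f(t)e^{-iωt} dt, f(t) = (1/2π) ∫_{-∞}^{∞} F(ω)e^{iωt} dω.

F[f₁*f₂](ω) = \frac{\sqrt{15} \pi e^{- \frac{31 \omega^{2}}{96}}}{6}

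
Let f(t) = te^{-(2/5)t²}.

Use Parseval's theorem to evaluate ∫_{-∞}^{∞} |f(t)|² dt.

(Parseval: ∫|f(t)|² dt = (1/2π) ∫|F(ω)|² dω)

∫|f(t)|² dt = \frac{5 \sqrt{5} \sqrt{\pi}}{16}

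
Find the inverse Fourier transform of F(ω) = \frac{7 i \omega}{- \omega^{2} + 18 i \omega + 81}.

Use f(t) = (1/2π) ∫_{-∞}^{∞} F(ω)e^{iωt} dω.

f(t) = 7 \left(1 - 9 t\right) e^{- 9 t} u\left(t\right)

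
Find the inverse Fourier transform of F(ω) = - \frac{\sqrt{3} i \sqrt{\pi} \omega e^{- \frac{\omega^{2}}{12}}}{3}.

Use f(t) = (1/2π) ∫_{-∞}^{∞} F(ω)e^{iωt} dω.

f(t) = 6 t e^{- 3 t^{2}}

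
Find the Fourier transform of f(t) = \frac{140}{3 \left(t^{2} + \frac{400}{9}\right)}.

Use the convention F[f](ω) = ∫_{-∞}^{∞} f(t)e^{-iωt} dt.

F(ω) = 7 \pi e^{- \frac{20 \left|{\omega}\right|}{3}}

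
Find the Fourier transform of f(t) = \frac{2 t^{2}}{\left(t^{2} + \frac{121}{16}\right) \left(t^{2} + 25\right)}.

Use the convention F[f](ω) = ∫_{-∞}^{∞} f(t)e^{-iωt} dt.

F(ω) = \frac{160 \pi e^{- 5 \left|{\omega}\right|}}{279} - \frac{88 \pi e^{- \frac{11 \left|{\omega}\right|}{4}}}{279}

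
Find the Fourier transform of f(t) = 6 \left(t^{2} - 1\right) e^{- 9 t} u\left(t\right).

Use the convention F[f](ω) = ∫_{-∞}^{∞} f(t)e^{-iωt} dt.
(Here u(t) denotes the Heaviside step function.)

F(ω) = \frac{6 \left(2 i \omega - \left(i \omega + 9\right)^{3} + 18\right)}{\left(i \omega + 9\right)^{4}}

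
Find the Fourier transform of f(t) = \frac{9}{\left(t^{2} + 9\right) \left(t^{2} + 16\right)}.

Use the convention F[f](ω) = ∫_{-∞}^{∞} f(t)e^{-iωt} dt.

F(ω) = \frac{3 \pi \left(4 e^{\left|{\omega}\right|} - 3\right) e^{- 4 \left|{\omega}\right|}}{28}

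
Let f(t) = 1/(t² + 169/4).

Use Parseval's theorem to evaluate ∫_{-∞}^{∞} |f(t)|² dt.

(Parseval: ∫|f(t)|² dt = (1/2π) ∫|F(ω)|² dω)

∫|f(t)|² dt = \frac{4 \pi}{2197}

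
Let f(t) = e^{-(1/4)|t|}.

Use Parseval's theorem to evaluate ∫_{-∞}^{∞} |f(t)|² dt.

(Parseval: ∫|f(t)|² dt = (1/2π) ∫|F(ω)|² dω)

∫|f(t)|² dt = 4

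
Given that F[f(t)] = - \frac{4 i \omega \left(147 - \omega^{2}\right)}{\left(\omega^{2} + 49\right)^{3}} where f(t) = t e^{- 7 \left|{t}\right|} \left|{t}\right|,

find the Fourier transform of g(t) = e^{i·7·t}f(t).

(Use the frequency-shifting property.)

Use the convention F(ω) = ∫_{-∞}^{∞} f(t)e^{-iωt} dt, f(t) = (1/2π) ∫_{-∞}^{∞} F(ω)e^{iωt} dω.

F[g](ω) = \frac{4 i \left(\omega - 7\right) \left(\left(\omega - 7\right)^{2} - 147\right)}{\left(\left(\omega - 7\right)^{2} + 49\right)^{3}}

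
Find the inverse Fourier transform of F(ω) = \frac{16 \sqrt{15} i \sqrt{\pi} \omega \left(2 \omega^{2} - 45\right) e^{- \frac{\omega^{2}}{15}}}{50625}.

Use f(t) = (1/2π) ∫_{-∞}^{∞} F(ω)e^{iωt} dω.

f(t) = 2 t^{3} e^{- \frac{15 t^{2}}{4}}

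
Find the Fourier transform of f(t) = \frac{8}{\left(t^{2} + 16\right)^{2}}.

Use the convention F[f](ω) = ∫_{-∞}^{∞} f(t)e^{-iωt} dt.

F(ω) = \frac{\pi \left(4 \left|{\omega}\right| + 1\right) e^{- 4 \left|{\omega}\right|}}{16}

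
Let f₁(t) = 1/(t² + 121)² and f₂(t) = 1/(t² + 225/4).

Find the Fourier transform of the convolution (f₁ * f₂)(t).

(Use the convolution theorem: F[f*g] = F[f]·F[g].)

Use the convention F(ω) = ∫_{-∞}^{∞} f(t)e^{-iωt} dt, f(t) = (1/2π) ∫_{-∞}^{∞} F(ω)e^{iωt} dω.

F[f₁*f₂](ω) = \frac{\pi^{2} \left(11 \left|{\omega}\right| + 1\right) e^{- \frac{37 \left|{\omega}\right|}{2}}}{19965}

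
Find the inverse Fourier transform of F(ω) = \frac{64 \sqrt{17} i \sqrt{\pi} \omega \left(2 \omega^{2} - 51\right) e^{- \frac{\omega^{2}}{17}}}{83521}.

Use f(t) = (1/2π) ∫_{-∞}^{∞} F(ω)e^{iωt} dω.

f(t) = 8 t^{3} e^{- \frac{17 t^{2}}{4}}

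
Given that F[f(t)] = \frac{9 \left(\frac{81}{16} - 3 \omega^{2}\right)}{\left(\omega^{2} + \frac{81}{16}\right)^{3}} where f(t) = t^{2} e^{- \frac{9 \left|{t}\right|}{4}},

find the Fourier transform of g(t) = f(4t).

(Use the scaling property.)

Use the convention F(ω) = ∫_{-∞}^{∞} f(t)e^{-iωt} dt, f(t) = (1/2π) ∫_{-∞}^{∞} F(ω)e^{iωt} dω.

F[g](ω) = \frac{1728 \left(27 - \omega^{2}\right)}{\left(\omega^{2} + 81\right)^{3}}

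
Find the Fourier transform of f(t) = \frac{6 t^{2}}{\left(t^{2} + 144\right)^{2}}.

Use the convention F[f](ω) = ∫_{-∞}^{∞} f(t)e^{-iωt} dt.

F(ω) = \frac{\pi \left(1 - 12 \left|{\omega}\right|\right) e^{- 12 \left|{\omega}\right|}}{4}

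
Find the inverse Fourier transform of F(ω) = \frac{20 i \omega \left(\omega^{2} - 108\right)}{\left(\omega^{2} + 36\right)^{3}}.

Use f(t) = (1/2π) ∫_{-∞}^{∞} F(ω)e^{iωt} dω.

f(t) = 5 t e^{- 6 \left|{t}\right|} \left|{t}\right|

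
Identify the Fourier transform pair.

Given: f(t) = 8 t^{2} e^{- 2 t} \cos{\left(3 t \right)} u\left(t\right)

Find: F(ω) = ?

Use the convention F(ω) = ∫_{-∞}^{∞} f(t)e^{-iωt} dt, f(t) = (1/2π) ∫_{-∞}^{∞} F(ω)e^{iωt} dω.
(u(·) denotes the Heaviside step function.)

F(ω) = \frac{16 \left(- 27 i \omega + \left(i \omega + 2\right)^{3} - 54\right)}{\left(\left(i \omega + 2\right)^{2} + 9\right)^{3}}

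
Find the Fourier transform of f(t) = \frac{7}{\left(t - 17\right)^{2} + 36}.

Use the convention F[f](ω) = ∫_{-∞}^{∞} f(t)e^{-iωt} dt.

F(ω) = \frac{7 \pi e^{- 17 i \omega - 6 \left|{\omega}\right|}}{6}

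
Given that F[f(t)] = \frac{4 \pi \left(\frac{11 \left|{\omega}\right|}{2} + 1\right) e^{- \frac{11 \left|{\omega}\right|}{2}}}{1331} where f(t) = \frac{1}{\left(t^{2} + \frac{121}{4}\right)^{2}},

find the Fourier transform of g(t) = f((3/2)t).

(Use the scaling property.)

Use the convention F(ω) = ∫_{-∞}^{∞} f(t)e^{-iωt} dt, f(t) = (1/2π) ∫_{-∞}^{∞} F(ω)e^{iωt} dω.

F[g](ω) = \frac{8 \pi \left(11 \left|{\omega}\right| + 3\right) e^{- \frac{11 \left|{\omega}\right|}{3}}}{11979}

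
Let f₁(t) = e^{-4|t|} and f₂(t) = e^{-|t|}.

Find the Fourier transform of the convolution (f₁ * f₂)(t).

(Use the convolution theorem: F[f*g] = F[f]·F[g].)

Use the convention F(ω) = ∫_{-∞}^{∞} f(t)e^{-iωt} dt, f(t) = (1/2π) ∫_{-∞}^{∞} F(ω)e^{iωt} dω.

F[f₁*f₂](ω) = \frac{16}{\left(\omega^{2} + 1\right) \left(\omega^{2} + 16\right)}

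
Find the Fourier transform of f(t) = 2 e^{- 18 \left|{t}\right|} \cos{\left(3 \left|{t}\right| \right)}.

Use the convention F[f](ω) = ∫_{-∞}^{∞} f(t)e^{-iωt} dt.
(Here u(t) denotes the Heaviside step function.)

F(ω) = \frac{72 \left(\omega^{2} + 333\right)}{\omega^{4} + 630 \omega^{2} + 110889}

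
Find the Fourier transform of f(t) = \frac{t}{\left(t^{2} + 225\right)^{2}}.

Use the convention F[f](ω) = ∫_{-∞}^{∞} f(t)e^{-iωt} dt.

F(ω) = - \frac{i \pi \omega e^{- 15 \left|{\omega}\right|}}{30}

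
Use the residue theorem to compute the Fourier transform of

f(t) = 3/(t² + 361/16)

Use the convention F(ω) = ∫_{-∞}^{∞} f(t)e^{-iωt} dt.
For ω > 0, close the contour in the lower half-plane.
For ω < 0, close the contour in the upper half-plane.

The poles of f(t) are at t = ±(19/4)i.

Let g(z) = f(z)e^{-iωz}; for large |z| the factor e^{-iωz} decays in the lower half-plane when ω > 0 and in the upper half-plane when ω < 0.

Case ω > 0 (lower half-plane, clockwise contour ⇒ F(ω) = -2πi·ΣRes):
  Res_{z = - \frac{19 i}{4}} g(z) = \frac{6 i e^{- \frac{19 \omega}{4}}}{19}
  F(ω) = -2πi·ΣRes = \frac{12 \pi e^{- \frac{19 \omega}{4}}}{19}

Case ω < 0 (upper half-plane, counterclockwise contour ⇒ F(ω) = +2πi·ΣRes):
  Res_{z = \frac{19 i}{4}} g(z) = - \frac{6 i e^{\frac{19 \omega}{4}}}{19}
  F(ω) = 2πi·ΣRes = \frac{12 \pi e^{\frac{19 \omega}{4}}}{19}

Both cases combine into a single formula in |ω|:

F(ω) = \frac{12 \pi e^{- \frac{19 \left|{\omega}\right|}{4}}}{19}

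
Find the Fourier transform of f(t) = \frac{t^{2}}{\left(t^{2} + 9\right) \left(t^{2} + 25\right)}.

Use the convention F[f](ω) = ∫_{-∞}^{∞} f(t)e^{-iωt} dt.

F(ω) = \frac{\pi \left(5 - 3 e^{2 \left|{\omega}\right|}\right) e^{- 5 \left|{\omega}\right|}}{16}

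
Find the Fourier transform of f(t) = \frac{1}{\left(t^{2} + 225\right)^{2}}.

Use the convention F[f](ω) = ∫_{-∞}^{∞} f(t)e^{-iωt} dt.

F(ω) = \frac{\pi \left(15 \left|{\omega}\right| + 1\right) e^{- 15 \left|{\omega}\right|}}{6750}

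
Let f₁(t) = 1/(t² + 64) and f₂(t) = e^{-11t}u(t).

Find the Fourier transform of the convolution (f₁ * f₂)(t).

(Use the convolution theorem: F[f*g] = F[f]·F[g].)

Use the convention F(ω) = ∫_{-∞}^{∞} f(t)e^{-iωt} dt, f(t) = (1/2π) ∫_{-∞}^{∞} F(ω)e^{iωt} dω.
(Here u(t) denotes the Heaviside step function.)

F[f₁*f₂](ω) = \frac{\pi e^{- 8 \left|{\omega}\right|}}{8 \left(i \omega + 11\right)}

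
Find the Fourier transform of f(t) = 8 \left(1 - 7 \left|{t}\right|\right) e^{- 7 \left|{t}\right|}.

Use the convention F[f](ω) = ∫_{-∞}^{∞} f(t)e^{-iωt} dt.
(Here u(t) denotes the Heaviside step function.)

F(ω) = \frac{224 \omega^{2}}{\left(\omega^{2} + 49\right)^{2}}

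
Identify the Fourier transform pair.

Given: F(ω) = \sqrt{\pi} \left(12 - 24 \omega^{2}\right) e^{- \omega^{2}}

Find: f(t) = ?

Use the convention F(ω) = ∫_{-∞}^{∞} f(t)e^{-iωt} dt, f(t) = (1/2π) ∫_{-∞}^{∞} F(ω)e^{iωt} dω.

f(t) = 3 t^{2} e^{- \frac{t^{2}}{4}}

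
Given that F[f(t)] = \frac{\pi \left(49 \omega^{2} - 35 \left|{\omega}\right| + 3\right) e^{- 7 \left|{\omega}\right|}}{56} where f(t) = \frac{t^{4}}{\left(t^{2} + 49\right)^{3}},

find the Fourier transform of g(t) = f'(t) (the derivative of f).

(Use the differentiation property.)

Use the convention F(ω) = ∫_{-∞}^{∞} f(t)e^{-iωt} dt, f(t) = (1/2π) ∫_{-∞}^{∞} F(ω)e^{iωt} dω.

F[g](ω) = \frac{i \pi \omega \left(49 \omega^{2} - 35 \left|{\omega}\right| + 3\right) e^{- 7 \left|{\omega}\right|}}{56}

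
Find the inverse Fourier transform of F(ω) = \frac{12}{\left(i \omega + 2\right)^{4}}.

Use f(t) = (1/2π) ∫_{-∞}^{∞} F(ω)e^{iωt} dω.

f(t) = 2 t^{3} e^{- 2 t} u\left(t\right)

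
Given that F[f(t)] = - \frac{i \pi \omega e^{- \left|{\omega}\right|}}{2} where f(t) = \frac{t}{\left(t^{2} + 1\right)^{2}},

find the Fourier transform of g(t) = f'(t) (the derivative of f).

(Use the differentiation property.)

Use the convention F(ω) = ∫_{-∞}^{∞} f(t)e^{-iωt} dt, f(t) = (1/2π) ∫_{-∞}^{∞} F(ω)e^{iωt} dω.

F[g](ω) = \frac{\pi \omega^{2} e^{- \left|{\omega}\right|}}{2}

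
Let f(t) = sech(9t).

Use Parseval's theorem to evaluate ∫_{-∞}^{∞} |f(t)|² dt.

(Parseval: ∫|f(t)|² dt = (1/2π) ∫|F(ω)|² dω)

∫|f(t)|² dt = \frac{2}{9}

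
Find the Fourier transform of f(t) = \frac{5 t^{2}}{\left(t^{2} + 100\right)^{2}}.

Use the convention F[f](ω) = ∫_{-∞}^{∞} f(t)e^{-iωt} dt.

F(ω) = \frac{\pi \left(1 - 10 \left|{\omega}\right|\right) e^{- 10 \left|{\omega}\right|}}{4}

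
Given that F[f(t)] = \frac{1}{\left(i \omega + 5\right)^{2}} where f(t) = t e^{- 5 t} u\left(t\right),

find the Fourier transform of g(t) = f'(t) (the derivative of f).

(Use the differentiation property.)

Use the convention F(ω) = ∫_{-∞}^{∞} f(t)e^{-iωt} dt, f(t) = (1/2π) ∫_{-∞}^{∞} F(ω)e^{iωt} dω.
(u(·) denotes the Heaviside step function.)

F[g](ω) = \frac{i \omega}{\left(i \omega + 5\right)^{2}}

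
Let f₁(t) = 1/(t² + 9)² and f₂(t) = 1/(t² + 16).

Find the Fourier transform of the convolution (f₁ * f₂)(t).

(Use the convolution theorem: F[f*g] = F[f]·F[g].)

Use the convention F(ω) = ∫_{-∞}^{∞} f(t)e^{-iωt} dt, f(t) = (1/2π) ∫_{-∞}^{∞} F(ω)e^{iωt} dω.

F[f₁*f₂](ω) = \frac{\pi^{2} \left(3 \left|{\omega}\right| + 1\right) e^{- 7 \left|{\omega}\right|}}{216}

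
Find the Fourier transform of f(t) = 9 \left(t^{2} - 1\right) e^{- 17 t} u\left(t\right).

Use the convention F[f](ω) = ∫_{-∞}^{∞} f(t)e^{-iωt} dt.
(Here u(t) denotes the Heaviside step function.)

F(ω) = \frac{9 \left(2 i \omega - \left(i \omega + 17\right)^{3} + 34\right)}{\left(i \omega + 17\right)^{4}}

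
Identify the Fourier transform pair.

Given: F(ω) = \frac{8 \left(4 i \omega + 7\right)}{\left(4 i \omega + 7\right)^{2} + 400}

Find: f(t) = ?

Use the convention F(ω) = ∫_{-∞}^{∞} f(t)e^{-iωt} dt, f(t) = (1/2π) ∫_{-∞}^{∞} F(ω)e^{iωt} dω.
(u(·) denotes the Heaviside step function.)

f(t) = 2 e^{- \frac{7 t}{4}} \cos{\left(5 t \right)} u\left(t\right)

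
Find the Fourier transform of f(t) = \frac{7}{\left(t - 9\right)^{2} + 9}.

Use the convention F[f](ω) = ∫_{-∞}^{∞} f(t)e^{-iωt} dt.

F(ω) = \frac{7 \pi e^{- 9 i \omega - 3 \left|{\omega}\right|}}{3}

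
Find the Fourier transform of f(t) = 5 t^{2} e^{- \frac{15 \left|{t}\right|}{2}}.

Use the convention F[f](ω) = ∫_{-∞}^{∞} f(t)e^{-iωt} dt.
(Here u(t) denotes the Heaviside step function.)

F(ω) = \frac{7200 \left(75 - 4 \omega^{2}\right)}{\left(4 \omega^{2} + 225\right)^{3}}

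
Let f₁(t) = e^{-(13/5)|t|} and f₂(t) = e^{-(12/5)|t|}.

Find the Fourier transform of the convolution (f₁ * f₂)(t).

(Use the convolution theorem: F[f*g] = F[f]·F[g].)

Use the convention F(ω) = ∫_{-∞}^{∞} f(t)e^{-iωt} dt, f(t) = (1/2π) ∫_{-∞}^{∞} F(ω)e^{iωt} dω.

F[f₁*f₂](ω) = \frac{15600}{625 \omega^{4} + 7825 \omega^{2} + 24336}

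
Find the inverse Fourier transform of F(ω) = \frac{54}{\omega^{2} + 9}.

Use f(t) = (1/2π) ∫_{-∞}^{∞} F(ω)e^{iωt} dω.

f(t) = 9 e^{- 3 \left|{t}\right|}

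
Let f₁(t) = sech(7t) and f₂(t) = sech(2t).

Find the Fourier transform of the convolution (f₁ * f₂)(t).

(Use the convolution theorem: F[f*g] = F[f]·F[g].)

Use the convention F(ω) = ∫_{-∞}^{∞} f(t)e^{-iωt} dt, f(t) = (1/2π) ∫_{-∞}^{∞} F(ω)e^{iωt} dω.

F[f₁*f₂](ω) = \frac{\pi^{2}}{14 \cosh{\left(\frac{\pi \omega}{14} \right)} \cosh{\left(\frac{\pi \omega}{4} \right)}}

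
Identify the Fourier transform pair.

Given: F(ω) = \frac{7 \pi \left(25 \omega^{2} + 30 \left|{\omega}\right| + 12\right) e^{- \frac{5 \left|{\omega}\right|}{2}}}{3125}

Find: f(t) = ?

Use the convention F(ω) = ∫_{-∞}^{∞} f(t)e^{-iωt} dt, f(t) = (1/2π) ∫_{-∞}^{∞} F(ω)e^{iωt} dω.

f(t) = \frac{7}{\left(t^{2} + \frac{25}{4}\right)^{3}}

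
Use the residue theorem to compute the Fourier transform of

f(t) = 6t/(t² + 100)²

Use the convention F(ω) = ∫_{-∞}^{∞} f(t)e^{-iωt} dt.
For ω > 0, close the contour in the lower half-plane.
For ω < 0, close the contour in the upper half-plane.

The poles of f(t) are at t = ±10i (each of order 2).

Let g(z) = f(z)e^{-iωz}; for large |z| the factor e^{-iωz} decays in the lower half-plane when ω > 0 and in the upper half-plane when ω < 0.

Case ω > 0 (lower half-plane, clockwise contour ⇒ F(ω) = -2πi·ΣRes):
  Res_{z = - 10 i} g(z) = \frac{3 \omega e^{- 10 \omega}}{20} (pole of order 2)
  F(ω) = -2πi·ΣRes = - \frac{3 i \pi \omega e^{- 10 \omega}}{10}

Case ω < 0 (upper half-plane, counterclockwise contour ⇒ F(ω) = +2πi·ΣRes):
  Res_{z = 10 i} g(z) = - \frac{3 \omega e^{10 \omega}}{20} (pole of order 2)
  F(ω) = 2πi·ΣRes = - \frac{3 i \pi \omega e^{10 \omega}}{10}

Both cases combine into a single formula in |ω|:

F(ω) = - \frac{3 i \pi \omega e^{- 10 \left|{\omega}\right|}}{10}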